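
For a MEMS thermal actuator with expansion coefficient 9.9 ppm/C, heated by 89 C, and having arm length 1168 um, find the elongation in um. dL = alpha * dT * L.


Step 1: Convert CTE: alpha = 9.9 ppm/C = 9.9e-6 /C
Step 2: dL = 9.9e-6 * 89 * 1168
dL = 1.0291 um


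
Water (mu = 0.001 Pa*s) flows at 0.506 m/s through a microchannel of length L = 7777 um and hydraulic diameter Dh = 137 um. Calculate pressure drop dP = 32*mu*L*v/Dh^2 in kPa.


Step 1: Convert to SI: L = 7777e-6 m, Dh = 137e-6 m
Step 2: dP = 32 * 0.001 * 7777e-6 * 0.506 / (137e-6)^2
Step 3: dP = 6709.21 Pa
Step 4: Convert to kPa: dP = 6.71 kPa


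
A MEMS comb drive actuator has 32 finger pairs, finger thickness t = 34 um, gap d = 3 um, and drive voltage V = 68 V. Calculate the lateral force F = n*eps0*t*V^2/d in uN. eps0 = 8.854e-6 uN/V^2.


Step 1: Parameters: n=32, eps0=8.854e-6 uN/V^2, t=34 um, V=68 V, d=3 um
Step 2: V^2 = 4624
Step 3: F = 32 * 8.854e-6 * 34 * 4624 / 3
F = 14.848 uN


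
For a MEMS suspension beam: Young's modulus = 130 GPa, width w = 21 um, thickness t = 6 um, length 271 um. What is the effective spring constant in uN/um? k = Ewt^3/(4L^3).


Step 1: Convert E to consistent units (1 GPa = 1000 uN/um^2).
E = 130 GPa = 130000 uN/um^2
Step 2: Compute t^3 = 6^3 = 216
Step 3: Compute L^3 = 271^3 = 19902511
Step 4: k = 130000 * 21 * 216 / (4 * 19902511)
k = 7.4071 uN/um


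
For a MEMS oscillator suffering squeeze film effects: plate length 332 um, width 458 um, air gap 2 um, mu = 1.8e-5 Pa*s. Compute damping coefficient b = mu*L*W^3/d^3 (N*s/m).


Step 1: Convert to SI.
L = 332e-6 m, W = 458e-6 m, d = 2e-6 m
Step 2: W^3 = (458e-6)^3 = 9.61e-11 m^3
Step 3: d^3 = (2e-6)^3 = 8.00e-18 m^3
Step 4: b = 1.8e-5 * 332e-6 * 9.61e-11 / 8.00e-18
b = 7.18e-02 N*s/m


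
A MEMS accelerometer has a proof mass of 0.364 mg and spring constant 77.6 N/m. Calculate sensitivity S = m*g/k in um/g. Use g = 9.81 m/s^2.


Step 1: Convert mass: m = 0.364 mg = 3.64e-07 kg
Step 2: S = m * g / k = 3.64e-07 * 9.81 / 77.6
Step 3: S = 4.60e-08 m/g
Step 4: Convert to um/g: S = 0.046 um/g


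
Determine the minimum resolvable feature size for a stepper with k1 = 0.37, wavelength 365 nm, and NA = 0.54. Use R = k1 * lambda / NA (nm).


Step 1: Identify values: k1 = 0.37, lambda = 365 nm, NA = 0.54
Step 2: R = k1 * lambda / NA
R = 0.37 * 365 / 0.54
R = 250.1 nm


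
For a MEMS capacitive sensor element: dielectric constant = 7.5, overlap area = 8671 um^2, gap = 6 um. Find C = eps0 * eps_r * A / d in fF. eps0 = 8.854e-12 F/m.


Step 1: Convert area to m^2: A = 8671e-12 m^2
Step 2: Convert gap to m: d = 6e-6 m
Step 3: C = eps0 * eps_r * A / d
C = 8.854e-12 * 7.5 * 8671e-12 / 6e-6
Step 4: Convert to fF (multiply by 1e15).
C = 95.97 fF


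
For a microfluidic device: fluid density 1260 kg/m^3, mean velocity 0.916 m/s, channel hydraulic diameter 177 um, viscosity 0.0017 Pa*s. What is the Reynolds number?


Step 1: Convert Dh to meters: Dh = 177e-6 m
Step 2: Re = rho * v * Dh / mu
Re = 1260 * 0.916 * 177e-6 / 0.0017
Re = 120.168


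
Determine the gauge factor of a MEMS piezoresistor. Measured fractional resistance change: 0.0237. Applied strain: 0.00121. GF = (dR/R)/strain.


Step 1: Identify values.
dR/R = 0.0237, strain = 0.00121
Step 2: GF = (dR/R) / strain = 0.0237 / 0.00121
GF = 19.6


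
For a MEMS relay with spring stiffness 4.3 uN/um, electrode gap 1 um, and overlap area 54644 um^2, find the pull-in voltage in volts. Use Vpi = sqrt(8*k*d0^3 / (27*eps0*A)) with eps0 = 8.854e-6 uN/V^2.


Step 1: Compute numerator: 8 * k * d0^3 = 8 * 4.3 * 1^3 = 34.4
Step 2: Compute denominator: 27 * eps0 * A = 27 * 8.854e-6 * 54644 = 13.063085
Step 3: Vpi = sqrt(34.4 / 13.063085)
Vpi = 1.62 V


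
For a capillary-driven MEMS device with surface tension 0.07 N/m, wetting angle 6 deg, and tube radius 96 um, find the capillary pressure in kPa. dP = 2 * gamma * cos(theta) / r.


Step 1: cos(6 deg) = 0.9945
Step 2: Convert r to m: r = 96e-6 m
Step 3: dP = 2 * 0.07 * 0.9945 / 96e-6 = 1450.3 Pa
Step 4: Convert Pa to kPa (divide by 1000).
dP = 1.45 kPa


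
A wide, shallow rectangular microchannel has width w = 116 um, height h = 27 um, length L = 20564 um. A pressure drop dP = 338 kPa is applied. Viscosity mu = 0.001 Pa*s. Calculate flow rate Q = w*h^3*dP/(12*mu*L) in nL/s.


Step 1: Convert all dimensions to SI (meters).
w = 116e-6 m, h = 27e-6 m, L = 20564e-6 m, dP = 338e3 Pa
Step 2: Q = w * h^3 * dP / (12 * mu * L)
Q = 116e-6 * (27e-6)^3 * 338e3 / (12 * 0.001 * 20564e-6) = 3.1273547e-09 m^3/s
Step 3: Convert Q from m^3/s to nL/s (1 m^3 = 1e12 nL, so multiply by 1e12).
Q = 3127.355 nL/s


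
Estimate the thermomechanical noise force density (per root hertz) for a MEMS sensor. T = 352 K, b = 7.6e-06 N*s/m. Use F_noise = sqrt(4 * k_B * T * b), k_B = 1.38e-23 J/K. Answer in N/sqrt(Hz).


Step 1: Compute 4 * k_B * T * b
= 4 * 1.38e-23 * 352 * 7.6e-06
= 1.4767e-25 N^2/Hz
Step 2: F_noise = sqrt(1.4767e-25)
F_noise = 3.84e-13 N/sqrt(Hz)


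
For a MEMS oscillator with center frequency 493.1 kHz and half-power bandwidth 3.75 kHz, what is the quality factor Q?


Step 1: Q = f0 / bandwidth
Step 2: Q = 493.1 / 3.75
Q = 131.5


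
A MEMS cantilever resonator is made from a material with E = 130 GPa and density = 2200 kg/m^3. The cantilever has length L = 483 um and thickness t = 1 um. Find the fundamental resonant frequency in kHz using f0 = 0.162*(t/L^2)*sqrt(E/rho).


Step 1: Convert units to SI.
t_SI = 1e-6 m, L_SI = 483e-6 m
Step 2: Calculate sqrt(E/rho).
sqrt(130e9 / 2200) = 7687.06 m/s
Step 3: Compute f0.
f0 = 0.162 * 1e-6 / (483e-6)^2 * 7687.06 = 5338.0 Hz = 5.34 kHz


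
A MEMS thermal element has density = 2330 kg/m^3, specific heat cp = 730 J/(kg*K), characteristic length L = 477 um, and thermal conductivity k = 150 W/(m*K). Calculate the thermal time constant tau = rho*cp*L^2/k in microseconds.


Step 1: Convert L to m: L = 477e-6 m
Step 2: L^2 = (477e-6)^2 = 2.27529e-07 m^2
Step 3: tau = 2330 * 730 * 2.27529e-07 / 150 = 2.58002717e-03 s
Step 4: Convert to microseconds (multiply by 1e6).
tau = 2580.027 us


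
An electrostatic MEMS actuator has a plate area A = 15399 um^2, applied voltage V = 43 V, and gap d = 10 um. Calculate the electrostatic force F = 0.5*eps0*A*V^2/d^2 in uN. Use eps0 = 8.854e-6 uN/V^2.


Step 1: Identify parameters.
eps0 = 8.854e-6 uN/V^2, A = 15399 um^2, V = 43 V, d = 10 um
Step 2: Compute V^2 = 43^2 = 1849
Step 3: Compute d^2 = 10^2 = 100
Step 4: F = 0.5 * 8.854e-6 * 15399 * 1849 / 100
F = 1.26 uN


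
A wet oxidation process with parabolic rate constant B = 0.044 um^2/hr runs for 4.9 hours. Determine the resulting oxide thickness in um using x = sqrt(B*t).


Step 1: Compute B*t = 0.044 * 4.9 = 0.2156
Step 2: x = sqrt(0.2156)
x = 0.464 um


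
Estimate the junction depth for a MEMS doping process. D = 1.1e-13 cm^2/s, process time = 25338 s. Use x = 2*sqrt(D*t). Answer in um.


Step 1: Compute D*t = 1.1e-13 * 25338 = 2.78718e-09 cm^2
Step 2: sqrt(D*t) = 5.27937e-05 cm
Step 3: x = 2 * 5.27937e-05 cm = 1.055874e-04 cm
Step 4: Convert to um (1 cm = 1e4 um): x = 1.056 um


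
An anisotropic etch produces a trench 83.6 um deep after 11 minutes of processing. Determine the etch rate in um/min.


Step 1: Etch rate = depth / time
Step 2: rate = 83.6 / 11
rate = 7.6 um/min


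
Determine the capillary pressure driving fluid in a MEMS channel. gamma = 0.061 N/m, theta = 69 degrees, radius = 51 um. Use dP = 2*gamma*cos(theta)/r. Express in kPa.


Step 1: cos(69 deg) = 0.3584
Step 2: Convert r to m: r = 51e-6 m
Step 3: dP = 2 * 0.061 * 0.3584 / 51e-6 = 857.3 Pa
Step 4: Convert Pa to kPa (divide by 1000).
dP = 0.86 kPa


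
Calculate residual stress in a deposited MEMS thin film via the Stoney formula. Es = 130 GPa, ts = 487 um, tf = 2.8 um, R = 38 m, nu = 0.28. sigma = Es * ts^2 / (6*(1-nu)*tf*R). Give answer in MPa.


Step 1: Compute numerator: Es * ts^2 = 130 * 487^2 = 30831970 (GPa*um^2)
Step 2: Compute denominator (R in um): 6*(1-nu)*tf*R = 6*0.72*2.8*38e6 = 459648000.0 (um^2)
Step 3: sigma (GPa) = 30831970 / 459648000.0 = 6.7077e-02 GPa
Step 4: Convert to MPa (x1000): sigma = 67.1 MPa


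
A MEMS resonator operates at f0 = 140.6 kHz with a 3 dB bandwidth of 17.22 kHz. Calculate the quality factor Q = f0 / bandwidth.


Step 1: Q = f0 / bandwidth
Step 2: Q = 140.6 / 17.22
Q = 8.2


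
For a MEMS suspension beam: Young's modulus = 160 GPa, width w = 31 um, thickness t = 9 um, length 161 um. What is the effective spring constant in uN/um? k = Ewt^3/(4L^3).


Step 1: Convert E to consistent units (1 GPa = 1000 uN/um^2).
E = 160 GPa = 160000 uN/um^2
Step 2: Compute t^3 = 9^3 = 729
Step 3: Compute L^3 = 161^3 = 4173281
Step 4: k = 160000 * 31 * 729 / (4 * 4173281)
k = 216.6066 uN/um


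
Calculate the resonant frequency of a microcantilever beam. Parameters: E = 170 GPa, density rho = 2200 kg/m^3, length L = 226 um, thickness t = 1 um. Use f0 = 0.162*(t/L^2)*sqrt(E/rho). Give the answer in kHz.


Step 1: Convert units to SI.
t_SI = 1e-6 m, L_SI = 226e-6 m
Step 2: Calculate sqrt(E/rho).
sqrt(170e9 / 2200) = 8790.49 m/s
Step 3: Compute f0.
f0 = 0.162 * 1e-6 / (226e-6)^2 * 8790.49 = 27881.2 Hz = 27.88 kHz


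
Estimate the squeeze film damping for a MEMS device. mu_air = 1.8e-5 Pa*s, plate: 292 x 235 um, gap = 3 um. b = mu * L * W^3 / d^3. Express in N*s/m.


Step 1: Convert to SI.
L = 292e-6 m, W = 235e-6 m, d = 3e-6 m
Step 2: W^3 = (235e-6)^3 = 1.30e-11 m^3
Step 3: d^3 = (3e-6)^3 = 2.70e-17 m^3
Step 4: b = 1.8e-5 * 292e-6 * 1.30e-11 / 2.70e-17
b = 2.53e-03 N*s/m


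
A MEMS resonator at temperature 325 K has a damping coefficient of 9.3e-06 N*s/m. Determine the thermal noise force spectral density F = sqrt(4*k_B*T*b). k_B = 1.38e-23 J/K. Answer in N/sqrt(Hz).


Step 1: Compute 4 * k_B * T * b
= 4 * 1.38e-23 * 325 * 9.3e-06
= 1.6684e-25 N^2/Hz
Step 2: F_noise = sqrt(1.6684e-25)
F_noise = 4.08e-13 N/sqrt(Hz)


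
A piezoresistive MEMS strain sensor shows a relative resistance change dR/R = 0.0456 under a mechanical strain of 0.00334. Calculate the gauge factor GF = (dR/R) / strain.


Step 1: Identify values.
dR/R = 0.0456, strain = 0.00334
Step 2: GF = (dR/R) / strain = 0.0456 / 0.00334
GF = 13.7


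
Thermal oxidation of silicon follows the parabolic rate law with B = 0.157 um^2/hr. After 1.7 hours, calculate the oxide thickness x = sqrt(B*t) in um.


Step 1: Compute B*t = 0.157 * 1.7 = 0.2669
Step 2: x = sqrt(0.2669)
x = 0.517 um


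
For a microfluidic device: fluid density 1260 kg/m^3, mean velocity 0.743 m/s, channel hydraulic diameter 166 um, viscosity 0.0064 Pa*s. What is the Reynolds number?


Step 1: Convert Dh to meters: Dh = 166e-6 m
Step 2: Re = rho * v * Dh / mu
Re = 1260 * 0.743 * 166e-6 / 0.0064
Re = 24.282


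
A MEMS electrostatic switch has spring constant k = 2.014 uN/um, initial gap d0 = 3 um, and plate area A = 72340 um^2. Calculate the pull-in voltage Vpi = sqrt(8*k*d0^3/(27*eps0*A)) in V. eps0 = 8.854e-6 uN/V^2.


Step 1: Compute numerator: 8 * k * d0^3 = 8 * 2.014 * 3^3 = 435.024
Step 2: Compute denominator: 27 * eps0 * A = 27 * 8.854e-6 * 72340 = 17.293456
Step 3: Vpi = sqrt(435.024 / 17.293456)
Vpi = 5.02 V


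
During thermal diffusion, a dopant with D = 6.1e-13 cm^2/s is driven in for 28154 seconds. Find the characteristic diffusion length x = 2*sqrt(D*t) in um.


Step 1: Compute D*t = 6.1e-13 * 28154 = 1.717394e-08 cm^2
Step 2: sqrt(D*t) = 1.31049e-04 cm
Step 3: x = 2 * 1.31049e-04 cm = 2.62098e-04 cm
Step 4: Convert to um (1 cm = 1e4 um): x = 2.621 um


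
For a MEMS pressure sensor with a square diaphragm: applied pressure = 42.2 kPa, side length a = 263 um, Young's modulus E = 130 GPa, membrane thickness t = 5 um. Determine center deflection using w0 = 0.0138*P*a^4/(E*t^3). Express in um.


Step 1: Convert pressure to compatible units (E is in GPa, so P in GPa).
P = 42.2 kPa = 42.2e-6 GPa
Step 2: Compute numerator: 0.0138 * P * a^4.
a^4 = 263^4 = 4784350561
numerator = 0.0138 * 42.2e-6 * 4784350561 = 2.78621e+03
Step 3: Compute denominator: E * t^3 = 130 * 5^3 = 16250
Step 4: w0 = numerator / denominator = 2.78621e+03 / 16250 = 0.1715 um


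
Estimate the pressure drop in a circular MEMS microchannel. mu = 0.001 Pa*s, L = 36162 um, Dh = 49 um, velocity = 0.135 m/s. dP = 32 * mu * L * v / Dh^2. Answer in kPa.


Step 1: Convert to SI: L = 36162e-6 m, Dh = 49e-6 m
Step 2: dP = 32 * 0.001 * 36162e-6 * 0.135 / (49e-6)^2
Step 3: dP = 65064.49 Pa
Step 4: Convert to kPa: dP = 65.06 kPa


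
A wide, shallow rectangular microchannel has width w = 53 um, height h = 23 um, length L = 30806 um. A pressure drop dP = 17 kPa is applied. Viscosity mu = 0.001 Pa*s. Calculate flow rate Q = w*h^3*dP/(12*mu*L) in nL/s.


Step 1: Convert all dimensions to SI (meters).
w = 53e-6 m, h = 23e-6 m, L = 30806e-6 m, dP = 17e3 Pa
Step 2: Q = w * h^3 * dP / (12 * mu * L)
Q = 53e-6 * (23e-6)^3 * 17e3 / (12 * 0.001 * 30806e-6) = 2.965458e-11 m^3/s
Step 3: Convert Q from m^3/s to nL/s (1 m^3 = 1e12 nL, so multiply by 1e12).
Q = 29.655 nL/s


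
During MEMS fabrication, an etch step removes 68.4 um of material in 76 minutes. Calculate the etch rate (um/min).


Step 1: Etch rate = depth / time
Step 2: rate = 68.4 / 76
rate = 0.9 um/min


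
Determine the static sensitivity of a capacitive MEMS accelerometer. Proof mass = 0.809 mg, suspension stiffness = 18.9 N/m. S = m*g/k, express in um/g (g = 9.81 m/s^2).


Step 1: Convert mass: m = 0.809 mg = 8.09e-07 kg
Step 2: S = m * g / k = 8.09e-07 * 9.81 / 18.9
Step 3: S = 4.20e-07 m/g
Step 4: Convert to um/g: S = 0.42 um/g


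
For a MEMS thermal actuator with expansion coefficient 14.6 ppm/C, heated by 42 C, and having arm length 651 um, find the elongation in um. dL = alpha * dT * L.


Step 1: Convert CTE: alpha = 14.6 ppm/C = 14.6e-6 /C
Step 2: dL = 14.6e-6 * 42 * 651
dL = 0.3992 um


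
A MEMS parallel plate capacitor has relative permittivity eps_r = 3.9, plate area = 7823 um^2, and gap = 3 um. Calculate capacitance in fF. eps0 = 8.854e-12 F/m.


Step 1: Convert area to m^2: A = 7823e-12 m^2
Step 2: Convert gap to m: d = 3e-6 m
Step 3: C = eps0 * eps_r * A / d
C = 8.854e-12 * 3.9 * 7823e-12 / 3e-6
Step 4: Convert to fF (multiply by 1e15).
C = 90.04 fF


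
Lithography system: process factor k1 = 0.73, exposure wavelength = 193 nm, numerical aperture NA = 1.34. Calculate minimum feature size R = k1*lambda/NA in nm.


Step 1: Identify values: k1 = 0.73, lambda = 193 nm, NA = 1.34
Step 2: R = k1 * lambda / NA
R = 0.73 * 193 / 1.34
R = 105.1 nm


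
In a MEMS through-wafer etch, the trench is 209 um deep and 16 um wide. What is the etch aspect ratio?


Step 1: AR = depth / width
Step 2: AR = 209 / 16
AR = 13.1


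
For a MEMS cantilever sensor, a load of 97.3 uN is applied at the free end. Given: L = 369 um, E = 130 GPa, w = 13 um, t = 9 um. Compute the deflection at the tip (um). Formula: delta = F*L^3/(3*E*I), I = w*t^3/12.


Step 1: Calculate the second moment of area.
I = w * t^3 / 12 = 13 * 9^3 / 12 = 789.75 um^4
Step 2: Convert E to consistent units (1 GPa = 1000 uN/um^2).
E = 130 GPa = 130000 uN/um^2
Step 3: Calculate tip deflection.
delta = F * L^3 / (3 * E * I)
delta = 97.3 * 369^3 / (3 * 130000 * 789.75)
delta = 15.8722 um


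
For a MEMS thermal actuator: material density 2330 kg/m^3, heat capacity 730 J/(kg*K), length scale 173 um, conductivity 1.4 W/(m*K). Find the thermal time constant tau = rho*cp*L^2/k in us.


Step 1: Convert L to m: L = 173e-6 m
Step 2: L^2 = (173e-6)^2 = 2.9929e-08 m^2
Step 3: tau = 2330 * 730 * 2.9929e-08 / 1.4 = 3.636159721e-02 s
Step 4: Convert to microseconds (multiply by 1e6).
tau = 36361.597 us


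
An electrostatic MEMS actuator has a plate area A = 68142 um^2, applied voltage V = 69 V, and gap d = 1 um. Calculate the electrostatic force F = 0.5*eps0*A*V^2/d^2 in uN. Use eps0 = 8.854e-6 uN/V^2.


Step 1: Identify parameters.
eps0 = 8.854e-6 uN/V^2, A = 68142 um^2, V = 69 V, d = 1 um
Step 2: Compute V^2 = 69^2 = 4761
Step 3: Compute d^2 = 1^2 = 1
Step 4: F = 0.5 * 8.854e-6 * 68142 * 4761 / 1
F = 1436.225 uN


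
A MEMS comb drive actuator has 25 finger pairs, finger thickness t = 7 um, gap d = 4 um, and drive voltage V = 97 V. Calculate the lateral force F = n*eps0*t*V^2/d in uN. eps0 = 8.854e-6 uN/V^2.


Step 1: Parameters: n=25, eps0=8.854e-6 uN/V^2, t=7 um, V=97 V, d=4 um
Step 2: V^2 = 9409
Step 3: F = 25 * 8.854e-6 * 7 * 9409 / 4
F = 3.645 uN


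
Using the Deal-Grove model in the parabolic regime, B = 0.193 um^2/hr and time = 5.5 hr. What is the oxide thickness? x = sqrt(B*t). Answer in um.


Step 1: Compute B*t = 0.193 * 5.5 = 1.0615
Step 2: x = sqrt(1.0615)
x = 1.03 um


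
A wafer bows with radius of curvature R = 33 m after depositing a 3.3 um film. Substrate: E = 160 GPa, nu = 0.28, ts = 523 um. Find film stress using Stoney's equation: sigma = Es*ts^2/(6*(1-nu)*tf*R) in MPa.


Step 1: Compute numerator: Es * ts^2 = 160 * 523^2 = 43764640 (GPa*um^2)
Step 2: Compute denominator (R in um): 6*(1-nu)*tf*R = 6*0.72*3.3*33e6 = 470448000.0 (um^2)
Step 3: sigma (GPa) = 43764640 / 470448000.0 = 9.3028e-02 GPa
Step 4: Convert to MPa (x1000): sigma = 93.0 MPa


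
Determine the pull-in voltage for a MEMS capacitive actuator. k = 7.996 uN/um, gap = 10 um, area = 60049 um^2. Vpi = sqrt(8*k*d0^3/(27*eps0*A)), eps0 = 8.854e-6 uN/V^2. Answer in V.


Step 1: Compute numerator: 8 * k * d0^3 = 8 * 7.996 * 10^3 = 63968.0
Step 2: Compute denominator: 27 * eps0 * A = 27 * 8.854e-6 * 60049 = 14.355194
Step 3: Vpi = sqrt(63968.0 / 14.355194)
Vpi = 66.75 V


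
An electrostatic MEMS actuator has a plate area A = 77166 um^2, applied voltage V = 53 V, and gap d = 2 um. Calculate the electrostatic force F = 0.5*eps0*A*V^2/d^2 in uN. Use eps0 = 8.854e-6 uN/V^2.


Step 1: Identify parameters.
eps0 = 8.854e-6 uN/V^2, A = 77166 um^2, V = 53 V, d = 2 um
Step 2: Compute V^2 = 53^2 = 2809
Step 3: Compute d^2 = 2^2 = 4
Step 4: F = 0.5 * 8.854e-6 * 77166 * 2809 / 4
F = 239.898 uN


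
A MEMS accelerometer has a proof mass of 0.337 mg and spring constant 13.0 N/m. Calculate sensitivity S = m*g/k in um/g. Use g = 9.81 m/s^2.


Step 1: Convert mass: m = 0.337 mg = 3.37e-07 kg
Step 2: S = m * g / k = 3.37e-07 * 9.81 / 13.0
Step 3: S = 2.54e-07 m/g
Step 4: Convert to um/g: S = 0.254 um/g


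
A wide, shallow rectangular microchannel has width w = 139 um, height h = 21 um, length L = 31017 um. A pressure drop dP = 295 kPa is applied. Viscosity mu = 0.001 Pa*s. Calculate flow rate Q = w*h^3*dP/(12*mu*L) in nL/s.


Step 1: Convert all dimensions to SI (meters).
w = 139e-6 m, h = 21e-6 m, L = 31017e-6 m, dP = 295e3 Pa
Step 2: Q = w * h^3 * dP / (12 * mu * L)
Q = 139e-6 * (21e-6)^3 * 295e3 / (12 * 0.001 * 31017e-6) = 1.02026659e-09 m^3/s
Step 3: Convert Q from m^3/s to nL/s (1 m^3 = 1e12 nL, so multiply by 1e12).
Q = 1020.267 nL/s


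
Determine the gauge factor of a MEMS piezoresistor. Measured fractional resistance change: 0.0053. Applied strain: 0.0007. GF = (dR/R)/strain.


Step 1: Identify values.
dR/R = 0.0053, strain = 0.0007
Step 2: GF = (dR/R) / strain = 0.0053 / 0.0007
GF = 7.6


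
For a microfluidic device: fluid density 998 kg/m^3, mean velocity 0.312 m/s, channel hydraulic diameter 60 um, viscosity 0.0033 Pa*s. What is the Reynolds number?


Step 1: Convert Dh to meters: Dh = 60e-6 m
Step 2: Re = rho * v * Dh / mu
Re = 998 * 0.312 * 60e-6 / 0.0033
Re = 5.661


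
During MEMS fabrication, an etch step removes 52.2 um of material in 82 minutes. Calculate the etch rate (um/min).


Step 1: Etch rate = depth / time
Step 2: rate = 52.2 / 82
rate = 0.637 um/min


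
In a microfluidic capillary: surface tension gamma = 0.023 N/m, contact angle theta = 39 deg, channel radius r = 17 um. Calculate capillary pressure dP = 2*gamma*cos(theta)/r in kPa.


Step 1: cos(39 deg) = 0.7771
Step 2: Convert r to m: r = 17e-6 m
Step 3: dP = 2 * 0.023 * 0.7771 / 17e-6 = 2102.7 Pa
Step 4: Convert Pa to kPa (divide by 1000).
dP = 2.1 kPa


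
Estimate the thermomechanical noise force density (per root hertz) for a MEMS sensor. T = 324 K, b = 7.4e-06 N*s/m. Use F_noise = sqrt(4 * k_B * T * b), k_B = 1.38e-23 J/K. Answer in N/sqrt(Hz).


Step 1: Compute 4 * k_B * T * b
= 4 * 1.38e-23 * 324 * 7.4e-06
= 1.3235e-25 N^2/Hz
Step 2: F_noise = sqrt(1.3235e-25)
F_noise = 3.64e-13 N/sqrt(Hz)


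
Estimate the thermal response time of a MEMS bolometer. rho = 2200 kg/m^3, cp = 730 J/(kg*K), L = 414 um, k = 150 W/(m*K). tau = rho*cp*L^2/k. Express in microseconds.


Step 1: Convert L to m: L = 414e-6 m
Step 2: L^2 = (414e-6)^2 = 1.71396e-07 m^2
Step 3: tau = 2200 * 730 * 1.71396e-07 / 150 = 1.8350798e-03 s
Step 4: Convert to microseconds (multiply by 1e6).
tau = 1835.08 us


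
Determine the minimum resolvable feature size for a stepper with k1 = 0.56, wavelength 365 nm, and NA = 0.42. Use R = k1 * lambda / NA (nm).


Step 1: Identify values: k1 = 0.56, lambda = 365 nm, NA = 0.42
Step 2: R = k1 * lambda / NA
R = 0.56 * 365 / 0.42
R = 486.7 nm


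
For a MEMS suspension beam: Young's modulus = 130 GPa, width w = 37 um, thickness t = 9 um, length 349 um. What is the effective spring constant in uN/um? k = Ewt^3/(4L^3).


Step 1: Convert E to consistent units (1 GPa = 1000 uN/um^2).
E = 130 GPa = 130000 uN/um^2
Step 2: Compute t^3 = 9^3 = 729
Step 3: Compute L^3 = 349^3 = 42508549
Step 4: k = 130000 * 37 * 729 / (4 * 42508549)
k = 20.6223 uN/um


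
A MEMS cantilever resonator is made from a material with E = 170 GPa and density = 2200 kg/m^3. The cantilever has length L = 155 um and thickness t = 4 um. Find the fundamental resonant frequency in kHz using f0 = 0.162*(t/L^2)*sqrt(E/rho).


Step 1: Convert units to SI.
t_SI = 4e-6 m, L_SI = 155e-6 m
Step 2: Calculate sqrt(E/rho).
sqrt(170e9 / 2200) = 8790.49 m/s
Step 3: Compute f0.
f0 = 0.162 * 4e-6 / (155e-6)^2 * 8790.49 = 237096.3 Hz = 237.1 kHz


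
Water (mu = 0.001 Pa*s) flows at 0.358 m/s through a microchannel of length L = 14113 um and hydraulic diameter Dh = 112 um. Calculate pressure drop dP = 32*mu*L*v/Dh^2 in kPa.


Step 1: Convert to SI: L = 14113e-6 m, Dh = 112e-6 m
Step 2: dP = 32 * 0.001 * 14113e-6 * 0.358 / (112e-6)^2
Step 3: dP = 12888.91 Pa
Step 4: Convert to kPa: dP = 12.89 kPa


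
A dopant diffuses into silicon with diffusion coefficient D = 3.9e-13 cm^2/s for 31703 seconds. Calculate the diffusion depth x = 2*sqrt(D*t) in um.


Step 1: Compute D*t = 3.9e-13 * 31703 = 1.236417e-08 cm^2
Step 2: sqrt(D*t) = 1.11194e-04 cm
Step 3: x = 2 * 1.11194e-04 cm = 2.22388e-04 cm
Step 4: Convert to um (1 cm = 1e4 um): x = 2.224 um


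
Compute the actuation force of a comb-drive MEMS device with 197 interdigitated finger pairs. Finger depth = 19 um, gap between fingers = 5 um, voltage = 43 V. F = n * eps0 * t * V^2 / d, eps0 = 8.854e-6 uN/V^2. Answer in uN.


Step 1: Parameters: n=197, eps0=8.854e-6 uN/V^2, t=19 um, V=43 V, d=5 um
Step 2: V^2 = 1849
Step 3: F = 197 * 8.854e-6 * 19 * 1849 / 5
F = 12.255 uN


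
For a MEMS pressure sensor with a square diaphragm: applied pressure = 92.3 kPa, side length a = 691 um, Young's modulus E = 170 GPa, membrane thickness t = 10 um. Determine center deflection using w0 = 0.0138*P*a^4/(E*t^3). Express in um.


Step 1: Convert pressure to compatible units (E is in GPa, so P in GPa).
P = 92.3 kPa = 92.3e-6 GPa
Step 2: Compute numerator: 0.0138 * P * a^4.
a^4 = 691^4 = 227988105361
numerator = 0.0138 * 92.3e-6 * 227988105361 = 2.903976e+05
Step 3: Compute denominator: E * t^3 = 170 * 10^3 = 170000
Step 4: w0 = numerator / denominator = 2.903976e+05 / 170000 = 1.7082 um


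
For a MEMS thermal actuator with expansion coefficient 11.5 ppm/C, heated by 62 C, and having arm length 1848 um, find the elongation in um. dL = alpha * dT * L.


Step 1: Convert CTE: alpha = 11.5 ppm/C = 11.5e-6 /C
Step 2: dL = 11.5e-6 * 62 * 1848
dL = 1.3176 um


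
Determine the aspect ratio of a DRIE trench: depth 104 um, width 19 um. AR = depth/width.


Step 1: AR = depth / width
Step 2: AR = 104 / 19
AR = 5.5


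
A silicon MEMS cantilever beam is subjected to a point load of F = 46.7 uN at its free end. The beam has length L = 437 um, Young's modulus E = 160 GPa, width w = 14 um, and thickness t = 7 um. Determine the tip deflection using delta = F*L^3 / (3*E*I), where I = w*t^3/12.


Step 1: Calculate the second moment of area.
I = w * t^3 / 12 = 14 * 7^3 / 12 = 400.1667 um^4
Step 2: Convert E to consistent units (1 GPa = 1000 uN/um^2).
E = 160 GPa = 160000 uN/um^2
Step 3: Calculate tip deflection.
delta = F * L^3 / (3 * E * I)
delta = 46.7 * 437^3 / (3 * 160000 * 400.1667)
delta = 20.2899 um


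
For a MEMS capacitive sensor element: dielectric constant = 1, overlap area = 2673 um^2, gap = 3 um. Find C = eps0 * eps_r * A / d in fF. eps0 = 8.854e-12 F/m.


Step 1: Convert area to m^2: A = 2673e-12 m^2
Step 2: Convert gap to m: d = 3e-6 m
Step 3: C = eps0 * eps_r * A / d
C = 8.854e-12 * 1 * 2673e-12 / 3e-6
Step 4: Convert to fF (multiply by 1e15).
C = 7.89 fF


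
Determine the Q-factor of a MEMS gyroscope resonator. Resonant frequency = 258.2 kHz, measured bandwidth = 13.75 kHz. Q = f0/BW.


Step 1: Q = f0 / bandwidth
Step 2: Q = 258.2 / 13.75
Q = 18.8


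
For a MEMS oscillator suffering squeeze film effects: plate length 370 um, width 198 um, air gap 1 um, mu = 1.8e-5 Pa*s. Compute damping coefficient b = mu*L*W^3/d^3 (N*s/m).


Step 1: Convert to SI.
L = 370e-6 m, W = 198e-6 m, d = 1e-6 m
Step 2: W^3 = (198e-6)^3 = 7.76e-12 m^3
Step 3: d^3 = (1e-6)^3 = 1.00e-18 m^3
Step 4: b = 1.8e-5 * 370e-6 * 7.76e-12 / 1.00e-18
b = 5.17e-02 N*s/m


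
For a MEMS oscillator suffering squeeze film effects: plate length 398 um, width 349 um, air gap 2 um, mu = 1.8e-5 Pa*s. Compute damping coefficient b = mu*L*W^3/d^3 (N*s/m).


Step 1: Convert to SI.
L = 398e-6 m, W = 349e-6 m, d = 2e-6 m
Step 2: W^3 = (349e-6)^3 = 4.25e-11 m^3
Step 3: d^3 = (2e-6)^3 = 8.00e-18 m^3
Step 4: b = 1.8e-5 * 398e-6 * 4.25e-11 / 8.00e-18
b = 3.81e-02 N*s/m


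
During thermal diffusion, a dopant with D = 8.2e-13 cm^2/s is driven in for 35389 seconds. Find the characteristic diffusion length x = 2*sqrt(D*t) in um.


Step 1: Compute D*t = 8.2e-13 * 35389 = 2.901898e-08 cm^2
Step 2: sqrt(D*t) = 1.7035e-04 cm
Step 3: x = 2 * 1.7035e-04 cm = 3.407e-04 cm
Step 4: Convert to um (1 cm = 1e4 um): x = 3.407 um


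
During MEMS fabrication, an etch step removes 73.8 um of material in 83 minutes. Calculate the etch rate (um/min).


Step 1: Etch rate = depth / time
Step 2: rate = 73.8 / 83
rate = 0.889 um/min


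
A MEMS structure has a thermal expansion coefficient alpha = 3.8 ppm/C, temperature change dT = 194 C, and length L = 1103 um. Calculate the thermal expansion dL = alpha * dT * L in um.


Step 1: Convert CTE: alpha = 3.8 ppm/C = 3.8e-6 /C
Step 2: dL = 3.8e-6 * 194 * 1103
dL = 0.8131 um


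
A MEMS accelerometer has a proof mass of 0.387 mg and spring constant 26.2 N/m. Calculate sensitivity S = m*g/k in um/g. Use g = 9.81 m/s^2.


Step 1: Convert mass: m = 0.387 mg = 3.87e-07 kg
Step 2: S = m * g / k = 3.87e-07 * 9.81 / 26.2
Step 3: S = 1.45e-07 m/g
Step 4: Convert to um/g: S = 0.145 um/g


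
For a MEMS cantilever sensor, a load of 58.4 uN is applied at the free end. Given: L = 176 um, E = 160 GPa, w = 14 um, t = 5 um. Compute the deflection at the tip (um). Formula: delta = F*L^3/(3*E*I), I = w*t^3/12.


Step 1: Calculate the second moment of area.
I = w * t^3 / 12 = 14 * 5^3 / 12 = 145.8333 um^4
Step 2: Convert E to consistent units (1 GPa = 1000 uN/um^2).
E = 160 GPa = 160000 uN/um^2
Step 3: Calculate tip deflection.
delta = F * L^3 / (3 * E * I)
delta = 58.4 * 176^3 / (3 * 160000 * 145.8333)
delta = 4.5483 um


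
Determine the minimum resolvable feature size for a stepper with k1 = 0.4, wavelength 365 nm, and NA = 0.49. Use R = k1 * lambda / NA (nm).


Step 1: Identify values: k1 = 0.4, lambda = 365 nm, NA = 0.49
Step 2: R = k1 * lambda / NA
R = 0.4 * 365 / 0.49
R = 298.0 nm


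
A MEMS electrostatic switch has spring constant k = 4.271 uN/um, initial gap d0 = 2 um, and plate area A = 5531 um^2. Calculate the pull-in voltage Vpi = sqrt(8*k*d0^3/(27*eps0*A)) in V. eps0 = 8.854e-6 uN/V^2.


Step 1: Compute numerator: 8 * k * d0^3 = 8 * 4.271 * 2^3 = 273.344
Step 2: Compute denominator: 27 * eps0 * A = 27 * 8.854e-6 * 5531 = 1.32223
Step 3: Vpi = sqrt(273.344 / 1.32223)
Vpi = 14.38 V


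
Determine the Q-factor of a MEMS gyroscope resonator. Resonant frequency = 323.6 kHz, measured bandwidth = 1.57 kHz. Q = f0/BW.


Step 1: Q = f0 / bandwidth
Step 2: Q = 323.6 / 1.57
Q = 206.1


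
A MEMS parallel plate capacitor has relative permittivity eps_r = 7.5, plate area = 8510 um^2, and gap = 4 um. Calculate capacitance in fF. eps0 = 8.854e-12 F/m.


Step 1: Convert area to m^2: A = 8510e-12 m^2
Step 2: Convert gap to m: d = 4e-6 m
Step 3: C = eps0 * eps_r * A / d
C = 8.854e-12 * 7.5 * 8510e-12 / 4e-6
Step 4: Convert to fF (multiply by 1e15).
C = 141.28 fF


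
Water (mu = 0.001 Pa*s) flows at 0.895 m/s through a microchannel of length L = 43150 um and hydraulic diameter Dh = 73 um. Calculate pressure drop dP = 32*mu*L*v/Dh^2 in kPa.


Step 1: Convert to SI: L = 43150e-6 m, Dh = 73e-6 m
Step 2: dP = 32 * 0.001 * 43150e-6 * 0.895 / (73e-6)^2
Step 3: dP = 231903.92 Pa
Step 4: Convert to kPa: dP = 231.9 kPa


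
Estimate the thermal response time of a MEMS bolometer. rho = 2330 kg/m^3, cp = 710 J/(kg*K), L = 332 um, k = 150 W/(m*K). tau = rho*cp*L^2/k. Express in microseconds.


Step 1: Convert L to m: L = 332e-6 m
Step 2: L^2 = (332e-6)^2 = 1.10224e-07 m^2
Step 3: tau = 2330 * 710 * 1.10224e-07 / 150 = 1.21562375e-03 s
Step 4: Convert to microseconds (multiply by 1e6).
tau = 1215.624 us


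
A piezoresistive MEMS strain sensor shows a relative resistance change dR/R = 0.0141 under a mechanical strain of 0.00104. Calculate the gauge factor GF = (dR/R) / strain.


Step 1: Identify values.
dR/R = 0.0141, strain = 0.00104
Step 2: GF = (dR/R) / strain = 0.0141 / 0.00104
GF = 13.6


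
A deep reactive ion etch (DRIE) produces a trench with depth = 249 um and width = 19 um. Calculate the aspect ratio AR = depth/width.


Step 1: AR = depth / width
Step 2: AR = 249 / 19
AR = 13.1


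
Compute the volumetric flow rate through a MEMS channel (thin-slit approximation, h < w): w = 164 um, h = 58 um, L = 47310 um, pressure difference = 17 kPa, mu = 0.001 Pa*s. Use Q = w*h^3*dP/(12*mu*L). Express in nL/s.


Step 1: Convert all dimensions to SI (meters).
w = 164e-6 m, h = 58e-6 m, L = 47310e-6 m, dP = 17e3 Pa
Step 2: Q = w * h^3 * dP / (12 * mu * L)
Q = 164e-6 * (58e-6)^3 * 17e3 / (12 * 0.001 * 47310e-6) = 9.5817e-10 m^3/s
Step 3: Convert Q from m^3/s to nL/s (1 m^3 = 1e12 nL, so multiply by 1e12).
Q = 958.17 nL/s


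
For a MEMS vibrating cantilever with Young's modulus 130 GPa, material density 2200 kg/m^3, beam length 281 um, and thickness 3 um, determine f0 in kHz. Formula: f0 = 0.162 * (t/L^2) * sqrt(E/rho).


Step 1: Convert units to SI.
t_SI = 3e-6 m, L_SI = 281e-6 m
Step 2: Calculate sqrt(E/rho).
sqrt(130e9 / 2200) = 7687.06 m/s
Step 3: Compute f0.
f0 = 0.162 * 3e-6 / (281e-6)^2 * 7687.06 = 47313.4 Hz = 47.31 kHz


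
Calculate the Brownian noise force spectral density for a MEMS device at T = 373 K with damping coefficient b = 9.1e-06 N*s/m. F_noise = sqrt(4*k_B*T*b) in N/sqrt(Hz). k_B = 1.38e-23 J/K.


Step 1: Compute 4 * k_B * T * b
= 4 * 1.38e-23 * 373 * 9.1e-06
= 1.8737e-25 N^2/Hz
Step 2: F_noise = sqrt(1.8737e-25)
F_noise = 4.33e-13 N/sqrt(Hz)


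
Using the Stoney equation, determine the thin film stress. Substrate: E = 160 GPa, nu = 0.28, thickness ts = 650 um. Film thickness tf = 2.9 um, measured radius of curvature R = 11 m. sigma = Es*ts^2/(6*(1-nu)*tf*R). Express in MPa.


Step 1: Compute numerator: Es * ts^2 = 160 * 650^2 = 67600000 (GPa*um^2)
Step 2: Compute denominator (R in um): 6*(1-nu)*tf*R = 6*0.72*2.9*11e6 = 137808000.0 (um^2)
Step 3: sigma (GPa) = 67600000 / 137808000.0 = 4.90538e-01 GPa
Step 4: Convert to MPa (x1000): sigma = 490.5 MPa


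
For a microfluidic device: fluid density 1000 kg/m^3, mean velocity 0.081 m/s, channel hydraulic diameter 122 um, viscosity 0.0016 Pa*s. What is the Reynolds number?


Step 1: Convert Dh to meters: Dh = 122e-6 m
Step 2: Re = rho * v * Dh / mu
Re = 1000 * 0.081 * 122e-6 / 0.0016
Re = 6.176


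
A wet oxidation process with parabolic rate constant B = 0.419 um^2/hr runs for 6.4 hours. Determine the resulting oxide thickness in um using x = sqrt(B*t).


Step 1: Compute B*t = 0.419 * 6.4 = 2.6816
Step 2: x = sqrt(2.6816)
x = 1.638 um


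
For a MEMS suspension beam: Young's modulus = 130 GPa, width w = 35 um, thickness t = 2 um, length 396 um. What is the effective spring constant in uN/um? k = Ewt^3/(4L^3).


Step 1: Convert E to consistent units (1 GPa = 1000 uN/um^2).
E = 130 GPa = 130000 uN/um^2
Step 2: Compute t^3 = 2^3 = 8
Step 3: Compute L^3 = 396^3 = 62099136
Step 4: k = 130000 * 35 * 8 / (4 * 62099136)
k = 0.1465 uN/um


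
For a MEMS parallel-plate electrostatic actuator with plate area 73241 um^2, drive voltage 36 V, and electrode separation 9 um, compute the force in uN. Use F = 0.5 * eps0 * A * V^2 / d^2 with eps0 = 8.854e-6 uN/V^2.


Step 1: Identify parameters.
eps0 = 8.854e-6 uN/V^2, A = 73241 um^2, V = 36 V, d = 9 um
Step 2: Compute V^2 = 36^2 = 1296
Step 3: Compute d^2 = 9^2 = 81
Step 4: F = 0.5 * 8.854e-6 * 73241 * 1296 / 81
F = 5.188 uN


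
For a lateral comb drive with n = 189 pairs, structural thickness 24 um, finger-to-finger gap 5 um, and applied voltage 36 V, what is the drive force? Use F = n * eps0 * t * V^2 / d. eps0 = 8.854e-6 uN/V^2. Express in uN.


Step 1: Parameters: n=189, eps0=8.854e-6 uN/V^2, t=24 um, V=36 V, d=5 um
Step 2: V^2 = 1296
Step 3: F = 189 * 8.854e-6 * 24 * 1296 / 5
F = 10.41 uN


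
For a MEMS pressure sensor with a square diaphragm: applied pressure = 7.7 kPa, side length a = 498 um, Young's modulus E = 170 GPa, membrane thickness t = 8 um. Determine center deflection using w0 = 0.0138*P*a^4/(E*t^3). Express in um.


Step 1: Convert pressure to compatible units (E is in GPa, so P in GPa).
P = 7.7 kPa = 7.7e-6 GPa
Step 2: Compute numerator: 0.0138 * P * a^4.
a^4 = 498^4 = 61505984016
numerator = 0.0138 * 7.7e-6 * 61505984016 = 6.5356e+03
Step 3: Compute denominator: E * t^3 = 170 * 8^3 = 87040
Step 4: w0 = numerator / denominator = 6.5356e+03 / 87040 = 0.0751 um


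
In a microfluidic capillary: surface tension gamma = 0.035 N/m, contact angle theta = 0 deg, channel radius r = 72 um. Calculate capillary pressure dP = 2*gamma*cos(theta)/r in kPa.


Step 1: cos(0 deg) = 1.0
Step 2: Convert r to m: r = 72e-6 m
Step 3: dP = 2 * 0.035 * 1.0 / 72e-6 = 972.2 Pa
Step 4: Convert Pa to kPa (divide by 1000).
dP = 0.97 kPa


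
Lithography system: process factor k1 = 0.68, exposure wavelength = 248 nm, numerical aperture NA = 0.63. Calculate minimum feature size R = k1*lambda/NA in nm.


Step 1: Identify values: k1 = 0.68, lambda = 248 nm, NA = 0.63
Step 2: R = k1 * lambda / NA
R = 0.68 * 248 / 0.63
R = 267.7 nm


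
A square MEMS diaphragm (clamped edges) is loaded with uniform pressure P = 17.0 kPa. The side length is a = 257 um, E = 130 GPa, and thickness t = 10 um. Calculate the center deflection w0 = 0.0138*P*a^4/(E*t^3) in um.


Step 1: Convert pressure to compatible units (E is in GPa, so P in GPa).
P = 17.0 kPa = 17.0e-6 GPa
Step 2: Compute numerator: 0.0138 * P * a^4.
a^4 = 257^4 = 4362470401
numerator = 0.0138 * 17.0e-6 * 4362470401 = 1.023e+03
Step 3: Compute denominator: E * t^3 = 130 * 10^3 = 130000
Step 4: w0 = numerator / denominator = 1.023e+03 / 130000 = 0.0079 um


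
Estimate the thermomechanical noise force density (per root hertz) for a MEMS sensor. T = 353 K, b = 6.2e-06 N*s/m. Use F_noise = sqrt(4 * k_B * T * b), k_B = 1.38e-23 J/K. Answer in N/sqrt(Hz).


Step 1: Compute 4 * k_B * T * b
= 4 * 1.38e-23 * 353 * 6.2e-06
= 1.2081e-25 N^2/Hz
Step 2: F_noise = sqrt(1.2081e-25)
F_noise = 3.48e-13 N/sqrt(Hz)


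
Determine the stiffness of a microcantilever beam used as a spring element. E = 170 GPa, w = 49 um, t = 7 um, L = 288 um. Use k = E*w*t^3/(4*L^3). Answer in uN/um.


Step 1: Convert E to consistent units (1 GPa = 1000 uN/um^2).
E = 170 GPa = 170000 uN/um^2
Step 2: Compute t^3 = 7^3 = 343
Step 3: Compute L^3 = 288^3 = 23887872
Step 4: k = 170000 * 49 * 343 / (4 * 23887872)
k = 29.9021 uN/um


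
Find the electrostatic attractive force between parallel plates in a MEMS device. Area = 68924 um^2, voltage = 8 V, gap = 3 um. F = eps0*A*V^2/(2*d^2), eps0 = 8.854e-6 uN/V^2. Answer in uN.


Step 1: Identify parameters.
eps0 = 8.854e-6 uN/V^2, A = 68924 um^2, V = 8 V, d = 3 um
Step 2: Compute V^2 = 8^2 = 64
Step 3: Compute d^2 = 3^2 = 9
Step 4: F = 0.5 * 8.854e-6 * 68924 * 64 / 9
F = 2.17 uN


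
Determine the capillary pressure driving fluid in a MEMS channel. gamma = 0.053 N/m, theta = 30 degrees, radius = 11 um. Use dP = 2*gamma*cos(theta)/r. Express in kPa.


Step 1: cos(30 deg) = 0.866
Step 2: Convert r to m: r = 11e-6 m
Step 3: dP = 2 * 0.053 * 0.866 / 11e-6 = 8345.1 Pa
Step 4: Convert Pa to kPa (divide by 1000).
dP = 8.35 kPa


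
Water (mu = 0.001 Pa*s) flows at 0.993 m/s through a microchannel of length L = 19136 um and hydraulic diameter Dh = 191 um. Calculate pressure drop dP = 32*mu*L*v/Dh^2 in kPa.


Step 1: Convert to SI: L = 19136e-6 m, Dh = 191e-6 m
Step 2: dP = 32 * 0.001 * 19136e-6 * 0.993 / (191e-6)^2
Step 3: dP = 16668.01 Pa
Step 4: Convert to kPa: dP = 16.67 kPa


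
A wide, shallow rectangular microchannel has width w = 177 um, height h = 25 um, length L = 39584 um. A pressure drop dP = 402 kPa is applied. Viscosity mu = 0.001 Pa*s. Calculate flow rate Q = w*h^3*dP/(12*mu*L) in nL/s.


Step 1: Convert all dimensions to SI (meters).
w = 177e-6 m, h = 25e-6 m, L = 39584e-6 m, dP = 402e3 Pa
Step 2: Q = w * h^3 * dP / (12 * mu * L)
Q = 177e-6 * (25e-6)^3 * 402e3 / (12 * 0.001 * 39584e-6) = 2.34055269e-09 m^3/s
Step 3: Convert Q from m^3/s to nL/s (1 m^3 = 1e12 nL, so multiply by 1e12).
Q = 2340.553 nL/s


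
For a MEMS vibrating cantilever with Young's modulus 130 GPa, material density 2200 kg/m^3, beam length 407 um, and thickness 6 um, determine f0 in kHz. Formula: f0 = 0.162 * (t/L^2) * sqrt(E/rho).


Step 1: Convert units to SI.
t_SI = 6e-6 m, L_SI = 407e-6 m
Step 2: Calculate sqrt(E/rho).
sqrt(130e9 / 2200) = 7687.06 m/s
Step 3: Compute f0.
f0 = 0.162 * 6e-6 / (407e-6)^2 * 7687.06 = 45106.4 Hz = 45.11 kHz


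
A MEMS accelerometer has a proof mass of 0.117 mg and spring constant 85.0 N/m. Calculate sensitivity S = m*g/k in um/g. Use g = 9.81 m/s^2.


Step 1: Convert mass: m = 0.117 mg = 1.17e-07 kg
Step 2: S = m * g / k = 1.17e-07 * 9.81 / 85.0
Step 3: S = 1.35e-08 m/g
Step 4: Convert to um/g: S = 0.014 um/g


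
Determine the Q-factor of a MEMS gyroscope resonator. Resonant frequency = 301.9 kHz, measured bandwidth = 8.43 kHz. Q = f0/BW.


Step 1: Q = f0 / bandwidth
Step 2: Q = 301.9 / 8.43
Q = 35.8


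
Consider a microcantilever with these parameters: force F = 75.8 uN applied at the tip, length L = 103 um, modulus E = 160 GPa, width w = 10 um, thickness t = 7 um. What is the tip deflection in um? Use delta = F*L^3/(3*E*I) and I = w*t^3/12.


Step 1: Calculate the second moment of area.
I = w * t^3 / 12 = 10 * 7^3 / 12 = 285.8333 um^4
Step 2: Convert E to consistent units (1 GPa = 1000 uN/um^2).
E = 160 GPa = 160000 uN/um^2
Step 3: Calculate tip deflection.
delta = F * L^3 / (3 * E * I)
delta = 75.8 * 103^3 / (3 * 160000 * 285.8333)
delta = 0.6037 um


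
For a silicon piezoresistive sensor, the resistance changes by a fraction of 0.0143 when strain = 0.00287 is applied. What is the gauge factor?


Step 1: Identify values.
dR/R = 0.0143, strain = 0.00287
Step 2: GF = (dR/R) / strain = 0.0143 / 0.00287
GF = 5.0


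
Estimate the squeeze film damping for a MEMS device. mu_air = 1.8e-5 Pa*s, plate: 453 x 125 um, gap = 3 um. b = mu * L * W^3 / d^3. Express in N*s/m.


Step 1: Convert to SI.
L = 453e-6 m, W = 125e-6 m, d = 3e-6 m
Step 2: W^3 = (125e-6)^3 = 1.95e-12 m^3
Step 3: d^3 = (3e-6)^3 = 2.70e-17 m^3
Step 4: b = 1.8e-5 * 453e-6 * 1.95e-12 / 2.70e-17
b = 5.90e-04 N*s/m
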